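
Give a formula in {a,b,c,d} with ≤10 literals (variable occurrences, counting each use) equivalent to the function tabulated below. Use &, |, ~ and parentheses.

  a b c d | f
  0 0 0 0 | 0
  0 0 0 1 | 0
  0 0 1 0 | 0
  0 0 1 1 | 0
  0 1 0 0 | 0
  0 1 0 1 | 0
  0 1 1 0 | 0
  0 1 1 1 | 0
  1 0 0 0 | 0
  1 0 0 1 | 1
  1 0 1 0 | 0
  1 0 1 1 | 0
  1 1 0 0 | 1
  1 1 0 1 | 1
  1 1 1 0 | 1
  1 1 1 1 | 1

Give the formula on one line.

  (a & d) = 0000000001010101
  (b & a) = 0000000000001111
  ((a & d) | (b & a)) = 0000000001011111
  ~c = 1100110011001100
  (~c & a) = 0000000011001100
  ((~c & a) | b) = 0000111111001111
  (~c | ((~c & a) | b)) = 1100111111001111
  (((a & d) | (b & a)) & (~c | ((~c & a) | b))) = 0000000001001111

(((a & d) | (b & a)) & (~c | ((~c & a) | b)))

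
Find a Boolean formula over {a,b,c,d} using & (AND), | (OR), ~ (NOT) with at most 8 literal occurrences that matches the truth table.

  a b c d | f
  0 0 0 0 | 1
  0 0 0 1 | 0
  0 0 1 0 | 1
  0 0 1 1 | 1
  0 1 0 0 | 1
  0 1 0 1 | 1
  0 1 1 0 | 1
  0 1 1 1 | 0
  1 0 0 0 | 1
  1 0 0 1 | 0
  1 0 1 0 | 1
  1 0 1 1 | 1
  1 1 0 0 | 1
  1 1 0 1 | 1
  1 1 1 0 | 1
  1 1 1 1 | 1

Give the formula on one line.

  ~c = 1100110011001100
  (~c | a) = 1100110011111111
  (d & (~c | a)) = 0100010001010101
  (b & (d & (~c | a))) = 0000010000000101
  ~b = 1111000011110000
  (~b & c) = 0011000000110000
  ((b & (d & (~c | a))) | (~b & c)) = 0011010000110101
  ~d = 1010101010101010
  (((b & (d & (~c | a))) | (~b & c)) | ~d) = 1011111010111111

(((b & (d & (~c | a))) | (~b & c)) | ~d)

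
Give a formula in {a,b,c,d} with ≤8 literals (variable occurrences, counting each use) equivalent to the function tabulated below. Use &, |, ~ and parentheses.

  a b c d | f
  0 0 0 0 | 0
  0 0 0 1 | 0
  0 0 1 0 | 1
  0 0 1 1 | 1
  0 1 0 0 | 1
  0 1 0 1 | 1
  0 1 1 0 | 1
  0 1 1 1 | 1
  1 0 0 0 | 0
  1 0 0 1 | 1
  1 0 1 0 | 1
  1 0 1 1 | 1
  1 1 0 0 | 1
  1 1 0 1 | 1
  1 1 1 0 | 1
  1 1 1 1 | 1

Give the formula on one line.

  (b | c) = 0011111100111111
  ~a = 1111111100000000
  (d | ~a) = 1111111101010101
  ((d | ~a) & a) = 0000000001010101
  ((b | c) | ((d | ~a) & a)) = 0011111101111111

((b | c) | ((d | ~a) & a))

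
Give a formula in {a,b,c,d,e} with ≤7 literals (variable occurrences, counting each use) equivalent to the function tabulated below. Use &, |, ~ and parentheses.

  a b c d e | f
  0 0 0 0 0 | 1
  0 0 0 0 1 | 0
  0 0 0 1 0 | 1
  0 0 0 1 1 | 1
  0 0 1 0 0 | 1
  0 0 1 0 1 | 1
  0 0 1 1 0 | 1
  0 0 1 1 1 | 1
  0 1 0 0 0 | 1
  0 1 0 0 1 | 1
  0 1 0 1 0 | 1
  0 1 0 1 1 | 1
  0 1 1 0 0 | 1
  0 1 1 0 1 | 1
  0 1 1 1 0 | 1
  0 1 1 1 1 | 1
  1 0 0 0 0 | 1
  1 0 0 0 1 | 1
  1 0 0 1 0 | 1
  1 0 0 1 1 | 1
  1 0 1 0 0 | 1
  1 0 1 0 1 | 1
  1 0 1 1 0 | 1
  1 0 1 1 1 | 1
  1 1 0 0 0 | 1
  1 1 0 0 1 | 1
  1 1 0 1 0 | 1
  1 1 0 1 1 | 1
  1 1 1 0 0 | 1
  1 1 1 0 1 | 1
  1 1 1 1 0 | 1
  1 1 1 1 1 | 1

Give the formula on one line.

((~e | (c | (d | a))) | b)

  ~e = 10101010101010101010101010101010
  (d | a) = 00110011001100111111111111111111
  (c | (d | a)) = 00111111001111111111111111111111
  (~e | (c | (d | a))) = 10111111101111111111111111111111
  ((~e | (c | (d | a))) | b) = 10111111111111111111111111111111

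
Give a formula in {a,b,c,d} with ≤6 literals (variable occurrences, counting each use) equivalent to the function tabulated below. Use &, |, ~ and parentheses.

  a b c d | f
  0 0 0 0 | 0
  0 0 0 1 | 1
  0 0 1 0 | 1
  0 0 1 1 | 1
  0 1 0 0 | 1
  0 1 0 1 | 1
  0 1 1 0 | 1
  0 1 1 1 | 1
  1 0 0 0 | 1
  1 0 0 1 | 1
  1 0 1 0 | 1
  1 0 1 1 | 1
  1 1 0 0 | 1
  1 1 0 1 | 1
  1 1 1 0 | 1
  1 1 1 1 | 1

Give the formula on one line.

  ~c = 1100110011001100
  (b & ~c) = 0000110000001100
  (d | (b & ~c)) = 0101110101011101
  (c | a) = 0011001111111111
  ((d | (b & ~c)) | (c | a)) = 0111111111111111

((d | (b & ~c)) | (c | a))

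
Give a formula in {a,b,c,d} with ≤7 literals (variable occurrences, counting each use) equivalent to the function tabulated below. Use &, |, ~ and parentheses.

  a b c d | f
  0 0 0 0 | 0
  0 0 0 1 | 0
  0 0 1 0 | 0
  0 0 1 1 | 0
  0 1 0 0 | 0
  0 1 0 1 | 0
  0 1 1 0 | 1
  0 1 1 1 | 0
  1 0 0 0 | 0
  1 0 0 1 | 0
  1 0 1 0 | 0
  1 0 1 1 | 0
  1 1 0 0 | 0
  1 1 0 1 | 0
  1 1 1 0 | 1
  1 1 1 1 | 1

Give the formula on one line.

  ~d = 1010101010101010
  (a | ~d) = 1010101011111111
  (c & b) = 0000001100000011
  ((a | ~d) & (c & b)) = 0000001000000011

((a | ~d) & (c & b))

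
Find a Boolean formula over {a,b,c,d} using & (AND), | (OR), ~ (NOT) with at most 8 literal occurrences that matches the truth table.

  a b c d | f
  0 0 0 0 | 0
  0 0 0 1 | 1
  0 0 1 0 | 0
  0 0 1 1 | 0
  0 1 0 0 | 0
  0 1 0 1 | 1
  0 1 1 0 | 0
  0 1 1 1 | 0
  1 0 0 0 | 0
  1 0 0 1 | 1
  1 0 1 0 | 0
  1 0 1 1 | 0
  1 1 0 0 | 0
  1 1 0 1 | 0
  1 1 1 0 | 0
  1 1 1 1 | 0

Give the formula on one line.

  ~b = 1111000011110000
  ~d = 1010101010101010
  ~a = 1111111100000000
  (~d | ~a) = 1111111110101010
  (~b | (~d | ~a)) = 1111111111111010
  ((~b | (~d | ~a)) & d) = 0101010101010000
  ~c = 1100110011001100
  (((~b | (~d | ~a)) & d) & ~c) = 0100010001000000

(((~b | (~d | ~a)) & d) & ~c)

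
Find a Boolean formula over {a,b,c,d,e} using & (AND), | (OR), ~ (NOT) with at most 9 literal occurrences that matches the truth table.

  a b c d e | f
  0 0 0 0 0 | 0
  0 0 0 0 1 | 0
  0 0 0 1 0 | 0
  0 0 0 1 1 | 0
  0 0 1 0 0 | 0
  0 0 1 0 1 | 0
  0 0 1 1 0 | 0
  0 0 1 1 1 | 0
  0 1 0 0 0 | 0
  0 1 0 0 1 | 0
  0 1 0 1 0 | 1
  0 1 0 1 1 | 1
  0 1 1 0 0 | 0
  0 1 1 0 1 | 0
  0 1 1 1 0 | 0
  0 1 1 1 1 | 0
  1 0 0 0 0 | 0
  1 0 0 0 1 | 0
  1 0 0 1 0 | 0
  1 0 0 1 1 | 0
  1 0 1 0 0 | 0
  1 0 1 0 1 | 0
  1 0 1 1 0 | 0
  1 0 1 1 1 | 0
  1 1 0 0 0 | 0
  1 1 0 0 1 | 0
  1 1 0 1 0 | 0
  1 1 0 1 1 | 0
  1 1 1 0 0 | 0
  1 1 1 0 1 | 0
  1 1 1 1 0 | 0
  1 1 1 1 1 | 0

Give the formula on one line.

((~a & b) & (((~b & e) & d) | (d & (~c | ~d))))

  ~a = 11111111111111110000000000000000
  (~a & b) = 00000000111111110000000000000000
  ~b = 11111111000000001111111100000000
  (~b & e) = 01010101000000000101010100000000
  ((~b & e) & d) = 00010001000000000001000100000000
  ~c = 11110000111100001111000011110000
  ~d = 11001100110011001100110011001100
  (~c | ~d) = 11111100111111001111110011111100
  (d & (~c | ~d)) = 00110000001100000011000000110000
  (((~b & e) & d) | (d & (~c | ~d))) = 00110001001100000011000100110000
  ((~a & b) & (((~b & e) & d) | (d & (~c | ~d)))) = 00000000001100000000000000000000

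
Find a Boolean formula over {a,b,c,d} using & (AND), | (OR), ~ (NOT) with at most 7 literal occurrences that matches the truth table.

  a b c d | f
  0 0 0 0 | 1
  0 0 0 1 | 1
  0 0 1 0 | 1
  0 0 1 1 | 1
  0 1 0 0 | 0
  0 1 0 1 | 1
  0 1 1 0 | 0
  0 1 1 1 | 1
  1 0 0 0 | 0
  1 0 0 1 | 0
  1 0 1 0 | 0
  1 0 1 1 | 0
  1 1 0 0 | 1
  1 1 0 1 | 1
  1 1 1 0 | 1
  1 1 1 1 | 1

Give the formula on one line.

((~a & ~b) | ((a | (~a & d)) & b))

  ~a = 1111111100000000
  ~b = 1111000011110000
  (~a & ~b) = 1111000000000000
  (~a & d) = 0101010100000000
  (a | (~a & d)) = 0101010111111111
  ((a | (~a & d)) & b) = 0000010100001111
  ((~a & ~b) | ((a | (~a & d)) & b)) = 1111010100001111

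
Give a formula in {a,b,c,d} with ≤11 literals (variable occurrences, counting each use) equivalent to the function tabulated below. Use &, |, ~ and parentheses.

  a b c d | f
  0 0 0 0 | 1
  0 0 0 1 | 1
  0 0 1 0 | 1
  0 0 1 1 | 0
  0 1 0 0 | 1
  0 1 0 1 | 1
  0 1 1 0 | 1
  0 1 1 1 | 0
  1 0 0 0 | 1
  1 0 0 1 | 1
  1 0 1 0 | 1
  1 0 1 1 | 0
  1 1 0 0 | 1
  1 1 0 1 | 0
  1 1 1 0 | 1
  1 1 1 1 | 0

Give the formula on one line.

  ~c = 1100110011001100
  (d | a) = 0101010111111111
  (~c & (d | a)) = 0100010011001100
  ~d = 1010101010101010
  ((~c & (d | a)) | ~d) = 1110111011101110
  ~a = 1111111100000000
  (~d & a) = 0000000010101010
  ~b = 1111000011110000
  ((~d & a) | ~b) = 1111000011111010
  (~a | ((~d & a) | ~b)) = 1111111111111010
  (((~c & (d | a)) | ~d) & (~a | ((~d & a) | ~b))) = 1110111011101010

(((~c & (d | a)) | ~d) & (~a | ((~d & a) | ~b)))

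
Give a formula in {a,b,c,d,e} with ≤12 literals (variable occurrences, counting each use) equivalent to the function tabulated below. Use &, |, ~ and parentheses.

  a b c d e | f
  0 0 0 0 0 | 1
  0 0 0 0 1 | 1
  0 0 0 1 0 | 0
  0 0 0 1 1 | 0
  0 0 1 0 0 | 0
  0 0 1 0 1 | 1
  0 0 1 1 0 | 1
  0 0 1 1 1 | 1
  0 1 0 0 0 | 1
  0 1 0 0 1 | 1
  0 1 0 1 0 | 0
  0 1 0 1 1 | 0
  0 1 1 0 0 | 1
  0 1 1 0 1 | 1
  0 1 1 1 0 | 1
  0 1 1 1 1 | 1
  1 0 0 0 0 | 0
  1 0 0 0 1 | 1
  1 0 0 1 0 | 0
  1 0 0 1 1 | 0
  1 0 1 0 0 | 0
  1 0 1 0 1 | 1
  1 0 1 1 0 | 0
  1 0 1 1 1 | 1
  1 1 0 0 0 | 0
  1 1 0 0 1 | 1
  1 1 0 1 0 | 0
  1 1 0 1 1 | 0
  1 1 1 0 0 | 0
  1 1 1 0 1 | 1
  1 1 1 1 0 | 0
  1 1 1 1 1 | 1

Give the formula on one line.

  ~d = 11001100110011001100110011001100
  (~d | c) = 11001111110011111100111111001111
  (~d & e) = 01000100010001000100010001000100
  (b | (~d & e)) = 01000100111111110100010011111111
  ~c = 11110000111100001111000011110000
  (d | ~c) = 11110011111100111111001111110011
  ((b | (~d & e)) | (d | ~c)) = 11110111111111111111011111111111
  ~a = 11111111111111110000000000000000
  (e | ~a) = 11111111111111110101010101010101
  (((b | (~d & e)) | (d | ~c)) & (e | ~a)) = 11110111111111110101010101010101
  ((~d | c) & (((b | (~d & e)) | (d | ~c)) & (e | ~a))) = 11000111110011110100010101000101

((~d | c) & (((b | (~d & e)) | (d | ~c)) & (e | ~a)))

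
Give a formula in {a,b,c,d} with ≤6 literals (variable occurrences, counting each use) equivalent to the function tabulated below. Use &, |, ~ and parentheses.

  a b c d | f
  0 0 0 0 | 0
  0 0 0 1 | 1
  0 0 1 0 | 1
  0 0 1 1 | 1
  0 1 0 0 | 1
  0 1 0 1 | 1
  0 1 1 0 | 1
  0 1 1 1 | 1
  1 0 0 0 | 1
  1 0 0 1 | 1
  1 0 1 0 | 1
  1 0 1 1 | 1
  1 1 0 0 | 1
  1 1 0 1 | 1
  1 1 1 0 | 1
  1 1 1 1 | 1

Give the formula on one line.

((~a & (d | (c & ~a))) | (a | b))

  ~a = 1111111100000000
  (c & ~a) = 0011001100000000
  (d | (c & ~a)) = 0111011101010101
  (~a & (d | (c & ~a))) = 0111011100000000
  (a | b) = 0000111111111111
  ((~a & (d | (c & ~a))) | (a | b)) = 0111111111111111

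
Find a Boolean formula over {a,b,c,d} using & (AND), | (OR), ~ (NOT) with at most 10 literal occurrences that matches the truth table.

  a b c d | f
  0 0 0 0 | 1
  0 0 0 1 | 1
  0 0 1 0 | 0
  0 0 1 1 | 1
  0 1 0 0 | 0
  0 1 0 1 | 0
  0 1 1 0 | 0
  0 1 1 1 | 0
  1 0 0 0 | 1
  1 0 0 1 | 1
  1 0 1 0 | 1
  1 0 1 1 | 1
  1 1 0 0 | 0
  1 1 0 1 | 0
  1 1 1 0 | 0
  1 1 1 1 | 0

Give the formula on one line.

(~b & ((((~b & d) | a) | (~c & (~d | c))) | b))

  ~b = 1111000011110000
  (~b & d) = 0101000001010000
  ((~b & d) | a) = 0101000011111111
  ~c = 1100110011001100
  ~d = 1010101010101010
  (~d | c) = 1011101110111011
  (~c & (~d | c)) = 1000100010001000
  (((~b & d) | a) | (~c & (~d | c))) = 1101100011111111
  ((((~b & d) | a) | (~c & (~d | c))) | b) = 1101111111111111
  (~b & ((((~b & d) | a) | (~c & (~d | c))) | b)) = 1101000011110000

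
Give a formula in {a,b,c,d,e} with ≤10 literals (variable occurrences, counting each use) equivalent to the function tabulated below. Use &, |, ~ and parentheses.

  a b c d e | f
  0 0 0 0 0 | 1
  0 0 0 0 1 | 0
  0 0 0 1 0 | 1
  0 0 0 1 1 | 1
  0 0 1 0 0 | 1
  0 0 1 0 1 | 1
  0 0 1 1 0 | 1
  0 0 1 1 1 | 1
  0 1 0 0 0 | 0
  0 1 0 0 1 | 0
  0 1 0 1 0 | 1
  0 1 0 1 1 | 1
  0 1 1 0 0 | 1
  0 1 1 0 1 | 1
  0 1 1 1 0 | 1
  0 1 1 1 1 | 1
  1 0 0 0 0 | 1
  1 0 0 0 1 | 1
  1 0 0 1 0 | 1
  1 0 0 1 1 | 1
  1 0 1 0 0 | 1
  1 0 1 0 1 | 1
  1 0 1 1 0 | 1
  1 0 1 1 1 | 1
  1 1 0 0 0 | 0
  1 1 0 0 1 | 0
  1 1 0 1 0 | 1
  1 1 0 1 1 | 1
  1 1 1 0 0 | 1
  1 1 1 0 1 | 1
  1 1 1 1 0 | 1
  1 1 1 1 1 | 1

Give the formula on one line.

(((d | ~b) & (d | ~e)) | (c | (((b | ~d) & a) & ~b)))

  ~b = 11111111000000001111111100000000
  (d | ~b) = 11111111001100111111111100110011
  ~e = 10101010101010101010101010101010
  (d | ~e) = 10111011101110111011101110111011
  ((d | ~b) & (d | ~e)) = 10111011001100111011101100110011
  ~d = 11001100110011001100110011001100
  (b | ~d) = 11001100111111111100110011111111
  ((b | ~d) & a) = 00000000000000001100110011111111
  (((b | ~d) & a) & ~b) = 00000000000000001100110000000000
  (c | (((b | ~d) & a) & ~b)) = 00001111000011111100111100001111
  (((d | ~b) & (d | ~e)) | (c | (((b | ~d) & a) & ~b))) = 10111111001111111111111100111111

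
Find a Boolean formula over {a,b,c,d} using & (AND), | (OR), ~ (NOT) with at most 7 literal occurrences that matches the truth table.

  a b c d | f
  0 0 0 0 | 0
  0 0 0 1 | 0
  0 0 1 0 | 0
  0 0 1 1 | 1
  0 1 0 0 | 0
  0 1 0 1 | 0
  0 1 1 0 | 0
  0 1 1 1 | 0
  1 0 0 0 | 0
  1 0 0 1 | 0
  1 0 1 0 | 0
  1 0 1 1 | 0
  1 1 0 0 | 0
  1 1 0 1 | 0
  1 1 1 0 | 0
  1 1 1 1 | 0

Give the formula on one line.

  ~a = 1111111100000000
  (d & ~a) = 0101010100000000
  ~b = 1111000011110000
  ((d & ~a) & ~b) = 0101000000000000
  (c & ((d & ~a) & ~b)) = 0001000000000000

(c & ((d & ~a) & ~b))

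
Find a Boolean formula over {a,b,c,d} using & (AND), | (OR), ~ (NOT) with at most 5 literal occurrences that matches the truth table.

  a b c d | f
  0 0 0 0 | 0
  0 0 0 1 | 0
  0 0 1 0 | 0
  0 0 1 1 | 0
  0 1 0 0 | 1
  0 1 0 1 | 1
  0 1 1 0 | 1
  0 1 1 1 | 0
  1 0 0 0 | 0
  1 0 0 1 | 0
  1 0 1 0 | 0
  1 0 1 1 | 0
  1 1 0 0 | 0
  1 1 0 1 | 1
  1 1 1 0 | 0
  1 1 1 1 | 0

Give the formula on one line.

  ~a = 1111111100000000
  (d | ~a) = 1111111101010101
  ((d | ~a) & b) = 0000111100000101
  ~c = 1100110011001100
  ~d = 1010101010101010
  (~c | ~d) = 1110111011101110
  (((d | ~a) & b) & (~c | ~d)) = 0000111000000100

(((d | ~a) & b) & (~c | ~d))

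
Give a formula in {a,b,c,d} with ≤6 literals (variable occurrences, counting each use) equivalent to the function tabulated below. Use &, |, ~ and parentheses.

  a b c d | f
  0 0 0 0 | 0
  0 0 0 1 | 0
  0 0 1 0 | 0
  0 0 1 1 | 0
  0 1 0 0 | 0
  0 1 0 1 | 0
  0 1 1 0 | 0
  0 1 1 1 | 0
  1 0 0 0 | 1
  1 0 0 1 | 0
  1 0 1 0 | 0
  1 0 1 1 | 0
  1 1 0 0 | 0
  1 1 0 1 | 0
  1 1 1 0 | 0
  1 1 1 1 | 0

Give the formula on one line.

((~d & ~c) & ((a & ~b) | (c | d)))

  ~d = 1010101010101010
  ~c = 1100110011001100
  (~d & ~c) = 1000100010001000
  ~b = 1111000011110000
  (a & ~b) = 0000000011110000
  (c | d) = 0111011101110111
  ((a & ~b) | (c | d)) = 0111011111110111
  ((~d & ~c) & ((a & ~b) | (c | d))) = 0000000010000000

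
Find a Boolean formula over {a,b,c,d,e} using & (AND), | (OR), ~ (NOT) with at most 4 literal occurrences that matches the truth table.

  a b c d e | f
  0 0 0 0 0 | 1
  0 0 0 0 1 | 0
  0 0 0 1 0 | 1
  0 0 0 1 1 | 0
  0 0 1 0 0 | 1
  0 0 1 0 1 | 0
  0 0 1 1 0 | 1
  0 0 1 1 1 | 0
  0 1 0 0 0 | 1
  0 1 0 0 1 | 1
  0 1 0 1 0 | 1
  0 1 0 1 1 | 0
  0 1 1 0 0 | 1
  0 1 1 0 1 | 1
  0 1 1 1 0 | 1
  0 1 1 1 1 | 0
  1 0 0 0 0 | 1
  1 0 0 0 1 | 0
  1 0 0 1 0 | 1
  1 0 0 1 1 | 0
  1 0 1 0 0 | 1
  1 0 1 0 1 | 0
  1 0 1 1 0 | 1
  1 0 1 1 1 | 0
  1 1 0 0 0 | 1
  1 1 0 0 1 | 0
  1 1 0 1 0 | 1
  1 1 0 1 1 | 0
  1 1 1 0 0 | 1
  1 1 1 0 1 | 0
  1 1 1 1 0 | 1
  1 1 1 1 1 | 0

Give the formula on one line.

(((~d & ~a) & b) | ~e)

  ~d = 11001100110011001100110011001100
  ~a = 11111111111111110000000000000000
  (~d & ~a) = 11001100110011000000000000000000
  ((~d & ~a) & b) = 00000000110011000000000000000000
  ~e = 10101010101010101010101010101010
  (((~d & ~a) & b) | ~e) = 10101010111011101010101010101010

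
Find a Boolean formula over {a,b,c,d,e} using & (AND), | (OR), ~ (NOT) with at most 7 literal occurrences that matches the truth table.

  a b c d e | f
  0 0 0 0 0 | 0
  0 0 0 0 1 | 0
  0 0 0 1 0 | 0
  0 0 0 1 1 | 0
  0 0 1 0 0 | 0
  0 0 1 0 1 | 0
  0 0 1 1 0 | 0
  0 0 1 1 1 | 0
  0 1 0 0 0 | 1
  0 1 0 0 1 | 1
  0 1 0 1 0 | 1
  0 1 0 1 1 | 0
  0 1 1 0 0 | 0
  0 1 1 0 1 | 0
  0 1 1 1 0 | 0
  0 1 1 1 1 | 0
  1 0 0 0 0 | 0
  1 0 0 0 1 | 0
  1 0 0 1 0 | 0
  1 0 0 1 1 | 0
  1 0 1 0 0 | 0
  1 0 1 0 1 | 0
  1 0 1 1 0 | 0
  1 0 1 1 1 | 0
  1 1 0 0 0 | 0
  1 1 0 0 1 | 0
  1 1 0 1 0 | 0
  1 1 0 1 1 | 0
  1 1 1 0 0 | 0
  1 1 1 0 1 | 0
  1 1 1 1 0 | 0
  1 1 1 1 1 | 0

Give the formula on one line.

((~c & b) & ((~e | ~d) & (b & ~a)))

  ~c = 11110000111100001111000011110000
  (~c & b) = 00000000111100000000000011110000
  ~e = 10101010101010101010101010101010
  ~d = 11001100110011001100110011001100
  (~e | ~d) = 11101110111011101110111011101110
  ~a = 11111111111111110000000000000000
  (b & ~a) = 00000000111111110000000000000000
  ((~e | ~d) & (b & ~a)) = 00000000111011100000000000000000
  ((~c & b) & ((~e | ~d) & (b & ~a))) = 00000000111000000000000000000000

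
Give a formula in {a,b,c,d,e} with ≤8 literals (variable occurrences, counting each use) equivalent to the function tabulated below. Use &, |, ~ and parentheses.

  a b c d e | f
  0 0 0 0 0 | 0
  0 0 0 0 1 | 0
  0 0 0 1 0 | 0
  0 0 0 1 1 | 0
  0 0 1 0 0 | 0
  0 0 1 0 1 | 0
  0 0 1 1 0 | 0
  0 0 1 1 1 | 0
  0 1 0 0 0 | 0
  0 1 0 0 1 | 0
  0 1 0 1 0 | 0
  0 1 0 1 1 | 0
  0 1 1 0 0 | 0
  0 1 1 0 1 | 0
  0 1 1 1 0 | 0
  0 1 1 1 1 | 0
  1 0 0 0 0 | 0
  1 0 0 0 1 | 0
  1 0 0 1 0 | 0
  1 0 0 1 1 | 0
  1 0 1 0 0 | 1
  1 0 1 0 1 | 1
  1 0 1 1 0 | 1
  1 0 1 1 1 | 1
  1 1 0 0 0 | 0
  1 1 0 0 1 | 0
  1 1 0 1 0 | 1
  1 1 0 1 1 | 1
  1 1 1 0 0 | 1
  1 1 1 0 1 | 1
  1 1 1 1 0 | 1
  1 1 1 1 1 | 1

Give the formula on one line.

(((c & (~d | (~b | ~a))) | (~a | (b & d))) & a)

  ~d = 11001100110011001100110011001100
  ~b = 11111111000000001111111100000000
  ~a = 11111111111111110000000000000000
  (~b | ~a) = 11111111111111111111111100000000
  (~d | (~b | ~a)) = 11111111111111111111111111001100
  (c & (~d | (~b | ~a))) = 00001111000011110000111100001100
  (b & d) = 00000000001100110000000000110011
  (~a | (b & d)) = 11111111111111110000000000110011
  ((c & (~d | (~b | ~a))) | (~a | (b & d))) = 11111111111111110000111100111111
  (((c & (~d | (~b | ~a))) | (~a | (b & d))) & a) = 00000000000000000000111100111111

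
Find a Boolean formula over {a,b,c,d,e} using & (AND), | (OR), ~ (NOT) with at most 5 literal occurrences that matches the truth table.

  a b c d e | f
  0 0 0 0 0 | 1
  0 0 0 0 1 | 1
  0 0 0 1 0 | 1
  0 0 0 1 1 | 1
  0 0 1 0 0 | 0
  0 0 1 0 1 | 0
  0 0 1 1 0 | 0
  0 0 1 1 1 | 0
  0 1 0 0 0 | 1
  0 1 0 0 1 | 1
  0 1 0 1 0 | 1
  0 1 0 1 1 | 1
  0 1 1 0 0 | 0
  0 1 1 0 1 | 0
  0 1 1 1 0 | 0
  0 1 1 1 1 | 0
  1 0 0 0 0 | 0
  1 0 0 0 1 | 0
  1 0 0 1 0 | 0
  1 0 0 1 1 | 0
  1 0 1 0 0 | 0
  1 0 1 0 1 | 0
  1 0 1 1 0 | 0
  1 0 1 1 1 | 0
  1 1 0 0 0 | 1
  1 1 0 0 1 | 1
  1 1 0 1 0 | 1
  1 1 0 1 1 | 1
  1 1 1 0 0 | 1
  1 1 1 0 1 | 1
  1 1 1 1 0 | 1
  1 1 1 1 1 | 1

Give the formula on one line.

  (a & b) = 00000000000000000000000011111111
  ~c = 11110000111100001111000011110000
  ~a = 11111111111111110000000000000000
  (~c & ~a) = 11110000111100000000000000000000
  ((a & b) | (~c & ~a)) = 11110000111100000000000011111111

((a & b) | (~c & ~a))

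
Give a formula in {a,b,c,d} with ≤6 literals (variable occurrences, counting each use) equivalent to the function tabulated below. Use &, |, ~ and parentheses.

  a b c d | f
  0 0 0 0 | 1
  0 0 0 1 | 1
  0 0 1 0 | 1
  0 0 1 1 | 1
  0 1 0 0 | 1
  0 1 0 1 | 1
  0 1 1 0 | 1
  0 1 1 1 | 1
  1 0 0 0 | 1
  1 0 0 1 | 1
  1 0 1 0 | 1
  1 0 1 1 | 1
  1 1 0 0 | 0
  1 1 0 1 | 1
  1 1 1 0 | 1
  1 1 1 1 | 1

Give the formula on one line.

  ~a = 1111111100000000
  (~a | d) = 1111111101010101
  ~b = 1111000011110000
  (d | ~b) = 1111010111110101
  ((~a | d) | (d | ~b)) = 1111111111110101
  (c | ~b) = 1111001111110011
  (((~a | d) | (d | ~b)) | (c | ~b)) = 1111111111110111

(((~a | d) | (d | ~b)) | (c | ~b))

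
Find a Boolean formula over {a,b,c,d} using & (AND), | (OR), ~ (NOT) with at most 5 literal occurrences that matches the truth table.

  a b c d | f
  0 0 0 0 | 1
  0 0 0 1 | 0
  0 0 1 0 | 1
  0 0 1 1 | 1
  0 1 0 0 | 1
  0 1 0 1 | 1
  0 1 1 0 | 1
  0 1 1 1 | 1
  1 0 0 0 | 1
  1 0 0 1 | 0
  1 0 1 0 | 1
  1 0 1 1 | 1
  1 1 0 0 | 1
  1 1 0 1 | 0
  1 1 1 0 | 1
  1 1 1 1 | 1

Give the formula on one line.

((((~a & b) & d) | c) | ~d)

  ~a = 1111111100000000
  (~a & b) = 0000111100000000
  ((~a & b) & d) = 0000010100000000
  (((~a & b) & d) | c) = 0011011100110011
  ~d = 1010101010101010
  ((((~a & b) & d) | c) | ~d) = 1011111110111011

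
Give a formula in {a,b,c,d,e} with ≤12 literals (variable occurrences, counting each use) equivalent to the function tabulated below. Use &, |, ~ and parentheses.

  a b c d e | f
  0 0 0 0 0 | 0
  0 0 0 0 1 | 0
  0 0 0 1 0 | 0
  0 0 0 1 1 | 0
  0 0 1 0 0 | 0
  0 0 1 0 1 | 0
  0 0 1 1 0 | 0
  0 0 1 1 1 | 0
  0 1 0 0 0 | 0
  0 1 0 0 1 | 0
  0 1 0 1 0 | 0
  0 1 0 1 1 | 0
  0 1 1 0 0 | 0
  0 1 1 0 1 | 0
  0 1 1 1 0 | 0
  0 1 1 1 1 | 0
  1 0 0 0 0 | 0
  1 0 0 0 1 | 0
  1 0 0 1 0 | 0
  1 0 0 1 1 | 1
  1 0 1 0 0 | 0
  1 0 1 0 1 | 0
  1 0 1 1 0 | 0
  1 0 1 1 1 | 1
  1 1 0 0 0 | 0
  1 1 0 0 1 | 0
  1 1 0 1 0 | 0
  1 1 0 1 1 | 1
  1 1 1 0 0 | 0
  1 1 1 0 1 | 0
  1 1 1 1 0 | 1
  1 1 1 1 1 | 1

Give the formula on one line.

(((c & b) | e) & (((a & e) & d) | ((b & d) & a)))

  (c & b) = 00000000000011110000000000001111
  ((c & b) | e) = 01010101010111110101010101011111
  (a & e) = 00000000000000000101010101010101
  ((a & e) & d) = 00000000000000000001000100010001
  (b & d) = 00000000001100110000000000110011
  ((b & d) & a) = 00000000000000000000000000110011
  (((a & e) & d) | ((b & d) & a)) = 00000000000000000001000100110011
  (((c & b) | e) & (((a & e) & d) | ((b & d) & a))) = 00000000000000000001000100010011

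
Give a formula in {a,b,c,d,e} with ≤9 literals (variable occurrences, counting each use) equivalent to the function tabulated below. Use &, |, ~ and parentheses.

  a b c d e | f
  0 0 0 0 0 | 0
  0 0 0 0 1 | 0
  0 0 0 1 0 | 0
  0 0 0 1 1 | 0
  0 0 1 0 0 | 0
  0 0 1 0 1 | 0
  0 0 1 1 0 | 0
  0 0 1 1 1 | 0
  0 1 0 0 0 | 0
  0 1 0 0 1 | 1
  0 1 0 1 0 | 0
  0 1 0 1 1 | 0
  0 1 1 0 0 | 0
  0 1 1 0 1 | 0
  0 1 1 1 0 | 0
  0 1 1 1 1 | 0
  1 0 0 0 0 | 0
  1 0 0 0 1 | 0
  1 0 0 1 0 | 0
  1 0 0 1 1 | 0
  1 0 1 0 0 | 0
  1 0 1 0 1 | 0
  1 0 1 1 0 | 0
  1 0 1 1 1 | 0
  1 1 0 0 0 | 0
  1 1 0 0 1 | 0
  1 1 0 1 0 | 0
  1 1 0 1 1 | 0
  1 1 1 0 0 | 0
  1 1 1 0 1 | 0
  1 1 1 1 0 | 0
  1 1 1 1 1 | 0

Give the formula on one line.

((~d & b) & (((~c | d) & ~a) & e))

  ~d = 11001100110011001100110011001100
  (~d & b) = 00000000110011000000000011001100
  ~c = 11110000111100001111000011110000
  (~c | d) = 11110011111100111111001111110011
  ~a = 11111111111111110000000000000000
  ((~c | d) & ~a) = 11110011111100110000000000000000
  (((~c | d) & ~a) & e) = 01010001010100010000000000000000
  ((~d & b) & (((~c | d) & ~a) & e)) = 00000000010000000000000000000000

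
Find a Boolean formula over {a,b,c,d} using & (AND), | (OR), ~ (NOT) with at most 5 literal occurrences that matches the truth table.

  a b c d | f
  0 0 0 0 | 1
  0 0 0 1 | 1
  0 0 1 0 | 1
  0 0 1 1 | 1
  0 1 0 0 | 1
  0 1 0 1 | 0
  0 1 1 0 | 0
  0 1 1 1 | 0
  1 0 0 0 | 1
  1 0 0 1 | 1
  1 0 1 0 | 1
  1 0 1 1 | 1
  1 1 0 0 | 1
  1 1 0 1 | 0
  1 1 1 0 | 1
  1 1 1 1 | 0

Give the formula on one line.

(~b | (~d & (a | ~c)))

  ~b = 1111000011110000
  ~d = 1010101010101010
  ~c = 1100110011001100
  (a | ~c) = 1100110011111111
  (~d & (a | ~c)) = 1000100010101010
  (~b | (~d & (a | ~c))) = 1111100011111010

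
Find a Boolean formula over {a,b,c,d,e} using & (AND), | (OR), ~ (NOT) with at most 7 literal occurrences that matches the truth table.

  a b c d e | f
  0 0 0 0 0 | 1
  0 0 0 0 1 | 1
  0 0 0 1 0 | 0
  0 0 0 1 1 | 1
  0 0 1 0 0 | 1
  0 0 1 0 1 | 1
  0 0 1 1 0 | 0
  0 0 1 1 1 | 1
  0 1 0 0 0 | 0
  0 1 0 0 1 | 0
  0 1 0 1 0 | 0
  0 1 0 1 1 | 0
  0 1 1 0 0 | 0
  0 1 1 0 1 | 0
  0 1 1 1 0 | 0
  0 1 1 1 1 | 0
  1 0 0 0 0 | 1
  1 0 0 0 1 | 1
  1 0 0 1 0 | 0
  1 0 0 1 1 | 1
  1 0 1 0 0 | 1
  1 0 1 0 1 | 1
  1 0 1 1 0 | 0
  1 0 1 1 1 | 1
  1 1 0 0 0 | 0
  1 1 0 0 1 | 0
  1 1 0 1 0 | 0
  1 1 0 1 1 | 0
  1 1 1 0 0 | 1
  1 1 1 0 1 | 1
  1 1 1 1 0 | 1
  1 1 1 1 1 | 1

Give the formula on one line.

(((e | ~d) & ~b) | (c & (a & b)))

  ~d = 11001100110011001100110011001100
  (e | ~d) = 11011101110111011101110111011101
  ~b = 11111111000000001111111100000000
  ((e | ~d) & ~b) = 11011101000000001101110100000000
  (a & b) = 00000000000000000000000011111111
  (c & (a & b)) = 00000000000000000000000000001111
  (((e | ~d) & ~b) | (c & (a & b))) = 11011101000000001101110100001111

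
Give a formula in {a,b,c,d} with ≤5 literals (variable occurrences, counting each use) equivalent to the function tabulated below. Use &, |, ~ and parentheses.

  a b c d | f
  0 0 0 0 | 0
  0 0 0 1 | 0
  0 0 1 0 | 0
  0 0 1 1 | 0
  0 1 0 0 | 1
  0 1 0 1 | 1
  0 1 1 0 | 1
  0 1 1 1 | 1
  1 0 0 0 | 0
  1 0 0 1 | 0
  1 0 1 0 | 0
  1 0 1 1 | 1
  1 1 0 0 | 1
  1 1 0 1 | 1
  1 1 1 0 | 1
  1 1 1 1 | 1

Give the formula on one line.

  (b | a) = 0000111111111111
  ((b | a) & d) = 0000010101010101
  (((b | a) & d) & c) = 0000000100010001
  (b | (((b | a) & d) & c)) = 0000111100011111

(b | (((b | a) & d) & c))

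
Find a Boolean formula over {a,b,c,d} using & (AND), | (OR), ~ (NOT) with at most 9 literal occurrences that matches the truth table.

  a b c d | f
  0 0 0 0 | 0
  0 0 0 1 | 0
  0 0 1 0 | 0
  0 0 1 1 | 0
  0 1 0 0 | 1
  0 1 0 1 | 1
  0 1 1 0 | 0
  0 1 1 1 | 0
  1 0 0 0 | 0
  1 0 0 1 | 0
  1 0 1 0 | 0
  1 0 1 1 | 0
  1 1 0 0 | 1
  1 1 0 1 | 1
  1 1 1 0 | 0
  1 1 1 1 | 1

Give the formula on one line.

  ~c = 1100110011001100
  (d & a) = 0000000001010101
  (b | c) = 0011111100111111
  ((d & a) & (b | c)) = 0000000000010101
  (~c | ((d & a) & (b | c))) = 1100110011011101
  ((~c | ((d & a) & (b | c))) & b) = 0000110000001101

((~c | ((d & a) & (b | c))) & b)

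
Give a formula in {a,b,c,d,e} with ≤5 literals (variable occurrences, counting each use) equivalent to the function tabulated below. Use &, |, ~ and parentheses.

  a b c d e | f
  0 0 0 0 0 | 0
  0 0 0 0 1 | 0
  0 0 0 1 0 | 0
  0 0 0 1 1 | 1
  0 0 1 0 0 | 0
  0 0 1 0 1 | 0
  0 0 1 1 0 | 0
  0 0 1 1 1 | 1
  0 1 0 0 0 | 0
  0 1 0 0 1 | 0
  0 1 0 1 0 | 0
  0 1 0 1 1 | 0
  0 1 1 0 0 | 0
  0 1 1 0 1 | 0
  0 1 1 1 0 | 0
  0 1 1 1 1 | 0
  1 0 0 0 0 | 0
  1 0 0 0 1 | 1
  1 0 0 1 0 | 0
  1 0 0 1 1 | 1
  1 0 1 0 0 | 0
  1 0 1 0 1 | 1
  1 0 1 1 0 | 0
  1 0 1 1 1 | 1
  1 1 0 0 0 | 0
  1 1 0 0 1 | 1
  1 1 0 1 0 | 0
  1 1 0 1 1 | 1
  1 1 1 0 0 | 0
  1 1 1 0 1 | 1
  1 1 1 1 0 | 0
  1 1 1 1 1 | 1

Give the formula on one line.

(e & ((d & ~b) | (a | ~e)))

  ~b = 11111111000000001111111100000000
  (d & ~b) = 00110011000000000011001100000000
  ~e = 10101010101010101010101010101010
  (a | ~e) = 10101010101010101111111111111111
  ((d & ~b) | (a | ~e)) = 10111011101010101111111111111111
  (e & ((d & ~b) | (a | ~e))) = 00010001000000000101010101010101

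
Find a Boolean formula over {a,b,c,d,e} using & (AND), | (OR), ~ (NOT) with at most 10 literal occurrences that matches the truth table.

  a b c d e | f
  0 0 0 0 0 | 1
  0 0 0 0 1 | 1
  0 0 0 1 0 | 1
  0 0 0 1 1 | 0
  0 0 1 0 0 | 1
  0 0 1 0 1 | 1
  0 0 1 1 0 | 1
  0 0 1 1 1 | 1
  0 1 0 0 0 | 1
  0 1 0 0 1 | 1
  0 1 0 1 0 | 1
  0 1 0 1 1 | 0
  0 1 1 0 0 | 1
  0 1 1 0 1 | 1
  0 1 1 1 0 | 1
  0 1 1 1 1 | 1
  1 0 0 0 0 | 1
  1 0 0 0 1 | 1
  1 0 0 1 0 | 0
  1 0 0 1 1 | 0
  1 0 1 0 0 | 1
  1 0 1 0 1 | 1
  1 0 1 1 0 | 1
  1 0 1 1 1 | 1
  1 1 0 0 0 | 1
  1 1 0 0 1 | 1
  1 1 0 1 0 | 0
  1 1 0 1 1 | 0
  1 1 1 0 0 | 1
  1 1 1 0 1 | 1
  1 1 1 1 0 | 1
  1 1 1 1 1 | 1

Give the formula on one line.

  ~c = 11110000111100001111000011110000
  ~e = 10101010101010101010101010101010
  (~c | ~e) = 11111010111110101111101011111010
  ~a = 11111111111111110000000000000000
  (~e & ~a) = 10101010101010100000000000000000
  ((~e & ~a) | c) = 10101111101011110000111100001111
  ((~c | ~e) & ((~e & ~a) | c)) = 10101010101010100000101000001010
  ~d = 11001100110011001100110011001100
  (((~c | ~e) & ((~e & ~a) | c)) | ~d) = 11101110111011101100111011001110
  (c | (((~c | ~e) & ((~e & ~a) | c)) | ~d)) = 11101111111011111100111111001111

(c | (((~c | ~e) & ((~e & ~a) | c)) | ~d))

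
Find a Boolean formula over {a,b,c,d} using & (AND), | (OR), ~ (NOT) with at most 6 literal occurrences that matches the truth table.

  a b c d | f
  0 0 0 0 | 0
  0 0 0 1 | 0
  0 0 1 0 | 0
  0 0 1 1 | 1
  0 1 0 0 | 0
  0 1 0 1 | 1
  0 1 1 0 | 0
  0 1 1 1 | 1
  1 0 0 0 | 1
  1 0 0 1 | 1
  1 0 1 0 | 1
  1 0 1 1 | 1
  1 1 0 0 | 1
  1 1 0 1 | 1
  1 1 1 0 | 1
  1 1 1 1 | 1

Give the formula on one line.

  (c | b) = 0011111100111111
  ((c | b) & d) = 0001010100010101
  (a | ((c | b) & d)) = 0001010111111111

(a | ((c | b) & d))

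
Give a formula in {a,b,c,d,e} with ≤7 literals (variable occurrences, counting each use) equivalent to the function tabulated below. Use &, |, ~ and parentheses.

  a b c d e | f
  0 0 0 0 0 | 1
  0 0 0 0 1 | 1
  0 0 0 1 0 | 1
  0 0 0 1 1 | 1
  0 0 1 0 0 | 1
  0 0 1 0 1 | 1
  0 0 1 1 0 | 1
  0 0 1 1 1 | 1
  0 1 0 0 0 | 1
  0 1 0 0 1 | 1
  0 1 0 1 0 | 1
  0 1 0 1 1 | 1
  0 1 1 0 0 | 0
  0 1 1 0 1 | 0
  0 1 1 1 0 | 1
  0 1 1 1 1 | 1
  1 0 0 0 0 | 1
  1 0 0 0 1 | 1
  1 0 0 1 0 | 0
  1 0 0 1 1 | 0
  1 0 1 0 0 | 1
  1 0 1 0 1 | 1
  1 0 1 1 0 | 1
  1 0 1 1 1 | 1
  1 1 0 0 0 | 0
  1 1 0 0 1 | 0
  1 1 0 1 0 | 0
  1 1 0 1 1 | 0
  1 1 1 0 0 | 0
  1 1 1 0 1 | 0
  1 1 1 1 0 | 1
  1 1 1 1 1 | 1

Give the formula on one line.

  ~c = 11110000111100001111000011110000
  ~a = 11111111111111110000000000000000
  (~c & ~a) = 11110000111100000000000000000000
  (d & c) = 00000011000000110000001100000011
  ~b = 11111111000000001111111100000000
  ~d = 11001100110011001100110011001100
  (~b & ~d) = 11001100000000001100110000000000
  ((d & c) | (~b & ~d)) = 11001111000000111100111100000011
  ((~c & ~a) | ((d & c) | (~b & ~d))) = 11111111111100111100111100000011

((~c & ~a) | ((d & c) | (~b & ~d)))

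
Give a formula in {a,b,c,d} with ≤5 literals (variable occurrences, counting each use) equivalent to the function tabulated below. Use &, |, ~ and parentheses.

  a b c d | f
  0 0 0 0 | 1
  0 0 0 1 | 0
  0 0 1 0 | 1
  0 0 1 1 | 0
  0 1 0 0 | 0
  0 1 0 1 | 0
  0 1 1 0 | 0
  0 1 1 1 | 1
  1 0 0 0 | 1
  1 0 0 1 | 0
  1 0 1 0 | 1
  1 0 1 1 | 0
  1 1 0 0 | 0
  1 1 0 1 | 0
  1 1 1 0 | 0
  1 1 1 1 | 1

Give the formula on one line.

((c & (b & d)) | (~d & ~b))

  (b & d) = 0000010100000101
  (c & (b & d)) = 0000000100000001
  ~d = 1010101010101010
  ~b = 1111000011110000
  (~d & ~b) = 1010000010100000
  ((c & (b & d)) | (~d & ~b)) = 1010000110100001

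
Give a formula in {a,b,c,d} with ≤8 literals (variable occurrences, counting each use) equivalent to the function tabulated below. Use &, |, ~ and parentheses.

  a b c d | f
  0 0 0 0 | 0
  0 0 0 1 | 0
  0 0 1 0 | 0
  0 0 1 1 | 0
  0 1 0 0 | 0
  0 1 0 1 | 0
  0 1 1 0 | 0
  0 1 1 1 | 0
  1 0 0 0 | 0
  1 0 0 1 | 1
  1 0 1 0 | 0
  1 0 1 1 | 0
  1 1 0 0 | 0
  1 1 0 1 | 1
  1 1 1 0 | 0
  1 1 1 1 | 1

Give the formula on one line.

  (a & d) = 0000000001010101
  ~c = 1100110011001100
  ~d = 1010101010101010
  (~c | ~d) = 1110111011101110
  (b | c) = 0011111100111111
  (d | (b | c)) = 0111111101111111
  ((~c | ~d) & (d | (b | c))) = 0110111001101110
  (b | ((~c | ~d) & (d | (b | c)))) = 0110111101101111
  ((a & d) & (b | ((~c | ~d) & (d | (b | c))))) = 0000000001000101

((a & d) & (b | ((~c | ~d) & (d | (b | c)))))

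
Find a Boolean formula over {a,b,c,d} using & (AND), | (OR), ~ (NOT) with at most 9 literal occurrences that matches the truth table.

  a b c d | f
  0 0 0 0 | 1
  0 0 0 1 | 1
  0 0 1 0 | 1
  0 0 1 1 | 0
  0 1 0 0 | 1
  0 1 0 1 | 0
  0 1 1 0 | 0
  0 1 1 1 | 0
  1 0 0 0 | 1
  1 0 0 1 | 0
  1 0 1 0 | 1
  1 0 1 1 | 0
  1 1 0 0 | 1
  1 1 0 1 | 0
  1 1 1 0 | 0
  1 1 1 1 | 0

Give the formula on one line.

((~c & ((~d & ~b) | (~a & ~b))) | (((~c | d) | ~b) & ~d))

  ~c = 1100110011001100
  ~d = 1010101010101010
  ~b = 1111000011110000
  (~d & ~b) = 1010000010100000
  ~a = 1111111100000000
  (~a & ~b) = 1111000000000000
  ((~d & ~b) | (~a & ~b)) = 1111000010100000
  (~c & ((~d & ~b) | (~a & ~b))) = 1100000010000000
  (~c | d) = 1101110111011101
  ((~c | d) | ~b) = 1111110111111101
  (((~c | d) | ~b) & ~d) = 1010100010101000
  ((~c & ((~d & ~b) | (~a & ~b))) | (((~c | d) | ~b) & ~d)) = 1110100010101000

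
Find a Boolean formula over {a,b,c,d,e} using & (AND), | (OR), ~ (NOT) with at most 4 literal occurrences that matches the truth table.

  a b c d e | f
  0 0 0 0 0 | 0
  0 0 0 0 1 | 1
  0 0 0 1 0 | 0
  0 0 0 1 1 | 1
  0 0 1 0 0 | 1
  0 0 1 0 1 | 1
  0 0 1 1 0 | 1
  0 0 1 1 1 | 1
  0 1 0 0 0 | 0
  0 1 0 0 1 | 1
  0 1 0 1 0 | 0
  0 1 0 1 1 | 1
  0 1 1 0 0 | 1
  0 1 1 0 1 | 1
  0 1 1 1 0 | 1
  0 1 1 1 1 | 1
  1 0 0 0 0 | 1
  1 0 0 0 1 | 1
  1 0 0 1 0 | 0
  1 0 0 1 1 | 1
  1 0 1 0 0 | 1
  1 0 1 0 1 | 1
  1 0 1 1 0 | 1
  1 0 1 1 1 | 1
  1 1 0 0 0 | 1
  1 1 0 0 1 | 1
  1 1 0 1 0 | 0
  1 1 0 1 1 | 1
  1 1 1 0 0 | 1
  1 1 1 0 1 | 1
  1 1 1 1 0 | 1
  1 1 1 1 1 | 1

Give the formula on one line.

  ~d = 11001100110011001100110011001100
  (a & ~d) = 00000000000000001100110011001100
  ((a & ~d) | e) = 01010101010101011101110111011101
  (c | ((a & ~d) | e)) = 01011111010111111101111111011111

(c | ((a & ~d) | e))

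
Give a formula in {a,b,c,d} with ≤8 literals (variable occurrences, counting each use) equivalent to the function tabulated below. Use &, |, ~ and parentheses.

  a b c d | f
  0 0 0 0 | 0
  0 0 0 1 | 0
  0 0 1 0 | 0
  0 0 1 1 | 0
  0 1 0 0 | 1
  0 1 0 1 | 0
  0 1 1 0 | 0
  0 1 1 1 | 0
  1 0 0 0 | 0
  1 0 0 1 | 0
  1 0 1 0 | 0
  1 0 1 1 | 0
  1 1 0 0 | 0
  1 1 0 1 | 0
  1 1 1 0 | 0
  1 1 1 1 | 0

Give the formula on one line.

((~d & ~c) & (c | (b & ~a)))

  ~d = 1010101010101010
  ~c = 1100110011001100
  (~d & ~c) = 1000100010001000
  ~a = 1111111100000000
  (b & ~a) = 0000111100000000
  (c | (b & ~a)) = 0011111100110011
  ((~d & ~c) & (c | (b & ~a))) = 0000100000000000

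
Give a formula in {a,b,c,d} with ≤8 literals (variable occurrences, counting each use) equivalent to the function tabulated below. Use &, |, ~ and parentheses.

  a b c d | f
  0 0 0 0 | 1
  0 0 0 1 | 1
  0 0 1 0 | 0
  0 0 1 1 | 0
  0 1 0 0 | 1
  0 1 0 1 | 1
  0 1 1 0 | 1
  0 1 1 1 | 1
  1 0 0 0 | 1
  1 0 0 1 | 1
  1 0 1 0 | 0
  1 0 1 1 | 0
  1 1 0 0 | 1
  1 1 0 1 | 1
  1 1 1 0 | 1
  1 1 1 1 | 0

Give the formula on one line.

(((b | ~c) & ((~b | ~a) | ~d)) | (~c & (b & a)))

  ~c = 1100110011001100
  (b | ~c) = 1100111111001111
  ~b = 1111000011110000
  ~a = 1111111100000000
  (~b | ~a) = 1111111111110000
  ~d = 1010101010101010
  ((~b | ~a) | ~d) = 1111111111111010
  ((b | ~c) & ((~b | ~a) | ~d)) = 1100111111001010
  (b & a) = 0000000000001111
  (~c & (b & a)) = 0000000000001100
  (((b | ~c) & ((~b | ~a) | ~d)) | (~c & (b & a))) = 1100111111001110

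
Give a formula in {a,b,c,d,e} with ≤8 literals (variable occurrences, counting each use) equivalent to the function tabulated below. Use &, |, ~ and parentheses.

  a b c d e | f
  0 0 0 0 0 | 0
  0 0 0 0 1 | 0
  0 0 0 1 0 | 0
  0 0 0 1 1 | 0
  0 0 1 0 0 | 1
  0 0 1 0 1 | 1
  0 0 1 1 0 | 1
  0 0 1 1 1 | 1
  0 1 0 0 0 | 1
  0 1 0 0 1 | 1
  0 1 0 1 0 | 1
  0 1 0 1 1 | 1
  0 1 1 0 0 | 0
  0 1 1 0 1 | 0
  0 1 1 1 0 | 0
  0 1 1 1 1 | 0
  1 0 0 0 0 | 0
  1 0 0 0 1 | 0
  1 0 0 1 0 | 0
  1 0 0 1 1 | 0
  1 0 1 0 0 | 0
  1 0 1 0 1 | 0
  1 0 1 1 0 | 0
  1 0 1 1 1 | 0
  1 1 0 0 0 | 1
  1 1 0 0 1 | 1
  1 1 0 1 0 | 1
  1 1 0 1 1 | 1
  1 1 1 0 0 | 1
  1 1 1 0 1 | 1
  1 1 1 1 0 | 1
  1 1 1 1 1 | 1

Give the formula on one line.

  ~c = 11110000111100001111000011110000
  (~c | a) = 11110000111100001111111111111111
  (b & (~c | a)) = 00000000111100000000000011111111
  ~a = 11111111111111110000000000000000
  ~b = 11111111000000001111111100000000
  (~a & ~b) = 11111111000000000000000000000000
  (c & (~a & ~b)) = 00001111000000000000000000000000
  ((b & (~c | a)) | (c & (~a & ~b))) = 00001111111100000000000011111111

((b & (~c | a)) | (c & (~a & ~b)))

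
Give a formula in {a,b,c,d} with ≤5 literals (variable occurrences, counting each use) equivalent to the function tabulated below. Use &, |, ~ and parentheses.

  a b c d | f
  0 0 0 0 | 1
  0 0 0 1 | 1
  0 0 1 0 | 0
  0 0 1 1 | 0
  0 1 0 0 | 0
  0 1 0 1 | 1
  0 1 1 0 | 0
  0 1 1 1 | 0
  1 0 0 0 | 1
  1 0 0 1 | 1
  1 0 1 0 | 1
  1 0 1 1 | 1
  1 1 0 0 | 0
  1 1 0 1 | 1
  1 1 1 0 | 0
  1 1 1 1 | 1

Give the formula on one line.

  ~c = 1100110011001100
  (a | ~c) = 1100110011111111
  ~b = 1111000011110000
  (~b | d) = 1111010111110101
  ((a | ~c) & (~b | d)) = 1100010011110101

((a | ~c) & (~b | d))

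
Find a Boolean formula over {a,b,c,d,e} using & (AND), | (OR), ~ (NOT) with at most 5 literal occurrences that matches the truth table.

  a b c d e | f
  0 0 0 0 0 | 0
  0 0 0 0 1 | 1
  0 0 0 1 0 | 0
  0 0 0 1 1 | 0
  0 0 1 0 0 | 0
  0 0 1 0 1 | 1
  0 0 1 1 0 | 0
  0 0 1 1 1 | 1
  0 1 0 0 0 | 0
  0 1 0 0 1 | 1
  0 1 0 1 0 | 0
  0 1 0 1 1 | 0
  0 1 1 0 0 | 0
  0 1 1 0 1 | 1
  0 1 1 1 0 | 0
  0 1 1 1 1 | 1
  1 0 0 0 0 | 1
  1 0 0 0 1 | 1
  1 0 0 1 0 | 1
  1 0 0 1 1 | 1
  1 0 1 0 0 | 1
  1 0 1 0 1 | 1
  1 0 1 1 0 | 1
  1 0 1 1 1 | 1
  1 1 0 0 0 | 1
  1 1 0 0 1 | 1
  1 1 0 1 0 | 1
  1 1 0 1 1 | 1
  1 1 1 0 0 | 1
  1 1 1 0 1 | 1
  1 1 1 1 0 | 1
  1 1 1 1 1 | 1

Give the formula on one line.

((c & e) | (a | (e & ~d)))

  (c & e) = 00000101000001010000010100000101
  ~d = 11001100110011001100110011001100
  (e & ~d) = 01000100010001000100010001000100
  (a | (e & ~d)) = 01000100010001001111111111111111
  ((c & e) | (a | (e & ~d))) = 01000101010001011111111111111111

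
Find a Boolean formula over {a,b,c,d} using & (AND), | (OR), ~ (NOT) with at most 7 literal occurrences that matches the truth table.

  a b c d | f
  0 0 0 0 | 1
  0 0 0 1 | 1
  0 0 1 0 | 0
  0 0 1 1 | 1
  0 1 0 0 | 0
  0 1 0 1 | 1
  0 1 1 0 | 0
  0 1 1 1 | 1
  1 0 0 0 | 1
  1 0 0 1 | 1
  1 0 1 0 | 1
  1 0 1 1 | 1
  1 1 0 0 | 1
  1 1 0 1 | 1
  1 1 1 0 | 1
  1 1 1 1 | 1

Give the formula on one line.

  ~b = 1111000011110000
  ~c = 1100110011001100
  (~b & ~c) = 1100000011000000
  (a | (~b & ~c)) = 1100000011111111
  (d | (a | (~b & ~c))) = 1101010111111111

(d | (a | (~b & ~c)))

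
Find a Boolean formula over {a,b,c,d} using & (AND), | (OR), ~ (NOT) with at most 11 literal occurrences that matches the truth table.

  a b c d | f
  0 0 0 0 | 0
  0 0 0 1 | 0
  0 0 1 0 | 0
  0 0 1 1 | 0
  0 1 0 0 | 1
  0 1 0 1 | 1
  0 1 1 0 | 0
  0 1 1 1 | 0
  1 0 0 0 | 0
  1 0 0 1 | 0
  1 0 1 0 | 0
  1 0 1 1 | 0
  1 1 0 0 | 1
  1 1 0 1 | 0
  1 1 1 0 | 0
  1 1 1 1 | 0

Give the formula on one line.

((~c & (~a | ~d)) & (b | (c & ((b | a) & d))))

  ~c = 1100110011001100
  ~a = 1111111100000000
  ~d = 1010101010101010
  (~a | ~d) = 1111111110101010
  (~c & (~a | ~d)) = 1100110010001000
  (b | a) = 0000111111111111
  ((b | a) & d) = 0000010101010101
  (c & ((b | a) & d)) = 0000000100010001
  (b | (c & ((b | a) & d))) = 0000111100011111
  ((~c & (~a | ~d)) & (b | (c & ((b | a) & d)))) = 0000110000001000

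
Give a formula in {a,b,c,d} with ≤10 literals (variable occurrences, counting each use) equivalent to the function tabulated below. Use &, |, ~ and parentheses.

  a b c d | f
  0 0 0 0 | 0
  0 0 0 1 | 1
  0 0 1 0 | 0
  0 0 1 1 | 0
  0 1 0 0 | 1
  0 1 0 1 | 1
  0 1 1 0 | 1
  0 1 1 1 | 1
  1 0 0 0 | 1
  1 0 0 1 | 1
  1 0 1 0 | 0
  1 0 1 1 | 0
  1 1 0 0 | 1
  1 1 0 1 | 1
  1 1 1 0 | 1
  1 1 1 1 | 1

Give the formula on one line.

((~c | (b & (~d | c))) & (d | (a | b)))

  ~c = 1100110011001100
  ~d = 1010101010101010
  (~d | c) = 1011101110111011
  (b & (~d | c)) = 0000101100001011
  (~c | (b & (~d | c))) = 1100111111001111
  (a | b) = 0000111111111111
  (d | (a | b)) = 0101111111111111
  ((~c | (b & (~d | c))) & (d | (a | b))) = 0100111111001111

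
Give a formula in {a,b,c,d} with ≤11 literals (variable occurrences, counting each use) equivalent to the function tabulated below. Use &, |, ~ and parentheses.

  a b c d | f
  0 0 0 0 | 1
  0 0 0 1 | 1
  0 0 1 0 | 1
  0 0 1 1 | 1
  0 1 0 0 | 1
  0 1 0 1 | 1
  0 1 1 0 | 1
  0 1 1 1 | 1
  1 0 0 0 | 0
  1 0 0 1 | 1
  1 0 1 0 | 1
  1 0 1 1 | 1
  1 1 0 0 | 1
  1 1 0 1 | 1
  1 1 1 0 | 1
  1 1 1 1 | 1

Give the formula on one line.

(((((d | b) & a) & (~c & b)) | ~a) | (c | (b | d)))

  (d | b) = 0101111101011111
  ((d | b) & a) = 0000000001011111
  ~c = 1100110011001100
  (~c & b) = 0000110000001100
  (((d | b) & a) & (~c & b)) = 0000000000001100
  ~a = 1111111100000000
  ((((d | b) & a) & (~c & b)) | ~a) = 1111111100001100
  (b | d) = 0101111101011111
  (c | (b | d)) = 0111111101111111
  (((((d | b) & a) & (~c & b)) | ~a) | (c | (b | d))) = 1111111101111111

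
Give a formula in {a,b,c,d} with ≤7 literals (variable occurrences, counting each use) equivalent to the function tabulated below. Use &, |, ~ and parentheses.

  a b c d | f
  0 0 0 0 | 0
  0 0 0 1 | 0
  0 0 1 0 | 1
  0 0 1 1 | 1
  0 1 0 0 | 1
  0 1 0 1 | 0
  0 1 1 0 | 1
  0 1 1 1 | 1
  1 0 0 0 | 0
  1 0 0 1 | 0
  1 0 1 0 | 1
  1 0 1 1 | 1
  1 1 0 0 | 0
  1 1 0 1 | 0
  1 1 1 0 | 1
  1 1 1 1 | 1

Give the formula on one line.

  ~d = 1010101010101010
  (c | ~d) = 1011101110111011
  ~a = 1111111100000000
  (b & ~a) = 0000111100000000
  ((c | ~d) & (b & ~a)) = 0000101100000000
  (c | ((c | ~d) & (b & ~a))) = 0011101100110011

(c | ((c | ~d) & (b & ~a)))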